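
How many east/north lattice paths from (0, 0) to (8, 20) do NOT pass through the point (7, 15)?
Number of paths = 2084841

Total paths from (0, 0) to (8, 20): C(28, 8) = 3108105. Paths through (7, 15): (paths (0, 0) → (7, 15)) × (paths (7, 15) → (8, 20)) = C(22, 7) · C(6, 1) = 170544 · 6 = 1023264. Avoidance count = 3108105 − 1023264 = 2084841.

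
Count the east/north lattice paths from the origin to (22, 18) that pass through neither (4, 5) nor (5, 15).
Number of paths = 87376279830

Inclusion–exclusion. Total paths: C(40, 22) = 113380261800. Through P₁: C(9, 4)·C(31, 18) = 25987887450. Through P₂: C(20, 5)·C(20, 17) = 17674560. Since P₁ is strictly southwest of P₂, a monotone path through both must visit P₁ then P₂; paths through both = C(9, 4)·C(11, 1)·C(20, 17) = 1580040. Avoid both = 113380261800 − 25987887450 − 17674560 + 1580040 = 87376279830.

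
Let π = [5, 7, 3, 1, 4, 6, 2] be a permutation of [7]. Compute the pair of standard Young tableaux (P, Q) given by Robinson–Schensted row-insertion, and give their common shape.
P = [1, 2, 6] / [3, 4] / [5, 7];  Q = [1, 2, 6] / [3, 5] / [4, 7];  common shape = (3, 2, 2)

Row-insert the values π_1, π_2, … into P one at a time, bumping the leftmost entry strictly greater than the inserted value down to the next row. The recording tableau Q records, in position (i, j), the step at which that cell was added to P.
  Insert 5 (step 1): P = [5];  Q = [1]
  Insert 7 (step 2): P = [5, 7];  Q = [1, 2]
  Insert 3 (step 3): P = [3, 7] / [5];  Q = [1, 2] / [3]
  Insert 1 (step 4): P = [1, 7] / [3] / [5];  Q = [1, 2] / [3] / [4]
  Insert 4 (step 5): P = [1, 4] / [3, 7] / [5];  Q = [1, 2] / [3, 5] / [4]
  Insert 6 (step 6): P = [1, 4, 6] / [3, 7] / [5];  Q = [1, 2, 6] / [3, 5] / [4]
  Insert 2 (step 7): P = [1, 2, 6] / [3, 4] / [5, 7];  Q = [1, 2, 6] / [3, 5] / [4, 7]
Final shape: (3, 2, 2).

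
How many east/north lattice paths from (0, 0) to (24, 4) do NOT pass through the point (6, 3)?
Number of paths = 18879

Total paths from (0, 0) to (24, 4): C(28, 24) = 20475. Paths through (6, 3): (paths (0, 0) → (6, 3)) × (paths (6, 3) → (24, 4)) = C(9, 6) · C(19, 18) = 84 · 19 = 1596. Avoidance count = 20475 − 1596 = 18879.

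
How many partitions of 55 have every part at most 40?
p(55, parts ≤ 40) = 450768

Use the recurrence p(n, m) = p(n, m−1) + p(n−m, m): either the largest part is < m (count p(n, m−1)) or the largest part is exactly m (remove one copy of m, count p(n−m, m)). With p(0, ·) = 1 this gives p(55, parts ≤ 40) = 450768. (By conjugating Young diagrams, this also counts partitions of 55 into at most 40 parts.)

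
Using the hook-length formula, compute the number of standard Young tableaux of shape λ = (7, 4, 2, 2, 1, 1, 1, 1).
# SYT of shape (7, 4, 2, 2, 1, 1, 1, 1) = 26604864

Hook-length formula: f^λ = n! / Π hook(c), product over all cells c of the Young diagram. For λ = (7, 4, 2, 2, 1, 1, 1, 1), n = 19 boxes. Hook lengths by row (left-to-right, top-to-bottom): [14, 9, 6, 5, 3, 2, 1]; [10, 5, 2, 1]; [7, 2]; [6, 1]; [4]; [3]; [2]; [1]. Product of hooks = 4572288000. So f^λ = 19! / 4572288000 = 121645100408832000 / 4572288000 = 26604864.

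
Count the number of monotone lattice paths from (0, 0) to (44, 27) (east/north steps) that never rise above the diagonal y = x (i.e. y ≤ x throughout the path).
Number of paths = 11752797069016395728

By the reflection principle (André's argument), the number of monotone paths to (44, 27) with n ≤ m that never go above y = x is C(71, 44) − C(71, 45) = 29381992672540989320 − 17629195603524593592 = 11752797069016395728.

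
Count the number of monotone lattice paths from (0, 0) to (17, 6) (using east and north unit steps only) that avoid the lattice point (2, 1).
Number of paths = 54435

Total paths from (0, 0) to (17, 6): C(23, 17) = 100947. Paths through (2, 1): (paths (0, 0) → (2, 1)) × (paths (2, 1) → (17, 6)) = C(3, 2) · C(20, 15) = 3 · 15504 = 46512. Avoidance count = 100947 − 46512 = 54435.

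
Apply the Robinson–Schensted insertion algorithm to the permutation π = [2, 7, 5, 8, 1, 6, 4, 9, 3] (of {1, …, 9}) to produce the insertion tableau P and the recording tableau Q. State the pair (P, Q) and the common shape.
P = [1, 3, 6, 9] / [2, 4] / [5, 8] / [7];  Q = [1, 2, 4, 8] / [3, 6] / [5, 7] / [9];  common shape = (4, 2, 2, 1)

Row-insert the values π_1, π_2, … into P one at a time, bumping the leftmost entry strictly greater than the inserted value down to the next row. The recording tableau Q records, in position (i, j), the step at which that cell was added to P.
  Insert 2 (step 1): P = [2];  Q = [1]
  Insert 7 (step 2): P = [2, 7];  Q = [1, 2]
  Insert 5 (step 3): P = [2, 5] / [7];  Q = [1, 2] / [3]
  Insert 8 (step 4): P = [2, 5, 8] / [7];  Q = [1, 2, 4] / [3]
  Insert 1 (step 5): P = [1, 5, 8] / [2] / [7];  Q = [1, 2, 4] / [3] / [5]
  Insert 6 (step 6): P = [1, 5, 6] / [2, 8] / [7];  Q = [1, 2, 4] / [3, 6] / [5]
  Insert 4 (step 7): P = [1, 4, 6] / [2, 5] / [7, 8];  Q = [1, 2, 4] / [3, 6] / [5, 7]
  Insert 9 (step 8): P = [1, 4, 6, 9] / [2, 5] / [7, 8];  Q = [1, 2, 4, 8] / [3, 6] / [5, 7]
  Insert 3 (step 9): P = [1, 3, 6, 9] / [2, 4] / [5, 8] / [7];  Q = [1, 2, 4, 8] / [3, 6] / [5, 7] / [9]
Final shape: (4, 2, 2, 1).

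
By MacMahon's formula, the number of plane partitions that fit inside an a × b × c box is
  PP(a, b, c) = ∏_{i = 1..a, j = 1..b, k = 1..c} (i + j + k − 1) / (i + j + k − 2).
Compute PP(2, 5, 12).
PP(2, 5, 12) = 8836464

Evaluate the triple product over i = 1..2, j = 1..5, k = 1..12. The factors are (2/1) · (3/2) · (4/3) · (5/4) · (6/5) · (7/6) · (8/7) · (9/8) · … (120 factors total). The numerators and denominators telescope so the product is an integer; carrying out the multiplication exactly gives PP(2, 5, 12) = 8836464.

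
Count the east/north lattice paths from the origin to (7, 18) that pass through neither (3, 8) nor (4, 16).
Number of paths = 281935

Inclusion–exclusion. Total paths: C(25, 7) = 480700. Through P₁: C(11, 3)·C(14, 4) = 165165. Through P₂: C(20, 4)·C(5, 3) = 48450. Since P₁ is strictly southwest of P₂, a monotone path through both must visit P₁ then P₂; paths through both = C(11, 3)·C(9, 1)·C(5, 3) = 14850. Avoid both = 480700 − 165165 − 48450 + 14850 = 281935.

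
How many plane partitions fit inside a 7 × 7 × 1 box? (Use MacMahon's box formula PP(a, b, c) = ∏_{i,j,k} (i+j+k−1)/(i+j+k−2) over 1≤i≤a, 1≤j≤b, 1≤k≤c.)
PP(7, 7, 1) = 3432

Evaluate the triple product over i = 1..7, j = 1..7, k = 1..1. The factors are (2/1) · (3/2) · (4/3) · (5/4) · (6/5) · (7/6) · (8/7) · (3/2) · … (49 factors total). The numerators and denominators telescope so the product is an integer; carrying out the multiplication exactly gives PP(7, 7, 1) = 3432.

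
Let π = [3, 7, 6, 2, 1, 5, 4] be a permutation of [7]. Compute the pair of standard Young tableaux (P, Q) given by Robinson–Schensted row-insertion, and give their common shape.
P = [1, 4] / [2, 5] / [3, 6] / [7];  Q = [1, 2] / [3, 6] / [4, 7] / [5];  common shape = (2, 2, 2, 1)

Row-insert the values π_1, π_2, … into P one at a time, bumping the leftmost entry strictly greater than the inserted value down to the next row. The recording tableau Q records, in position (i, j), the step at which that cell was added to P.
  Insert 3 (step 1): P = [3];  Q = [1]
  Insert 7 (step 2): P = [3, 7];  Q = [1, 2]
  Insert 6 (step 3): P = [3, 6] / [7];  Q = [1, 2] / [3]
  Insert 2 (step 4): P = [2, 6] / [3] / [7];  Q = [1, 2] / [3] / [4]
  Insert 1 (step 5): P = [1, 6] / [2] / [3] / [7];  Q = [1, 2] / [3] / [4] / [5]
  Insert 5 (step 6): P = [1, 5] / [2, 6] / [3] / [7];  Q = [1, 2] / [3, 6] / [4] / [5]
  Insert 4 (step 7): P = [1, 4] / [2, 5] / [3, 6] / [7];  Q = [1, 2] / [3, 6] / [4, 7] / [5]
Final shape: (2, 2, 2, 1).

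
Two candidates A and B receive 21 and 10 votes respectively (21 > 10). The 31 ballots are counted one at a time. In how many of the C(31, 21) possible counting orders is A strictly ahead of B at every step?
Strict-lead orderings = 15737865

Total orderings of the 31 votes with 21 for A: C(31, 21) = 44352165. By the Bertrand ballot formula (Cycle Lemma / reflection principle), the number of orderings in which A is strictly ahead of B throughout is (p − q)/(p + q) · C(p + q, p) = (21 − 10)/(21 + 10) · 44352165 = 15737865.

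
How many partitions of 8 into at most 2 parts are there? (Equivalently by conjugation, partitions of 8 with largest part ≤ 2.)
p(8, parts ≤ 2) = 5

Partitions of 8 with all parts ≤ 2: 2+2+2+2, 2+2+2+1+1, 2+2+1+1+1+1, 2+1+1+1+1+1+1, 1+1+1+1+1+1+1+1. Count = 5.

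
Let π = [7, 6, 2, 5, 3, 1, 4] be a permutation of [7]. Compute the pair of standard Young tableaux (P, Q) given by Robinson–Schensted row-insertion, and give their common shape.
P = [1, 3, 4] / [2] / [5] / [6] / [7];  Q = [1, 4, 7] / [2] / [3] / [5] / [6];  common shape = (3, 1, 1, 1, 1)

Row-insert the values π_1, π_2, … into P one at a time, bumping the leftmost entry strictly greater than the inserted value down to the next row. The recording tableau Q records, in position (i, j), the step at which that cell was added to P.
  Insert 7 (step 1): P = [7];  Q = [1]
  Insert 6 (step 2): P = [6] / [7];  Q = [1] / [2]
  Insert 2 (step 3): P = [2] / [6] / [7];  Q = [1] / [2] / [3]
  Insert 5 (step 4): P = [2, 5] / [6] / [7];  Q = [1, 4] / [2] / [3]
  Insert 3 (step 5): P = [2, 3] / [5] / [6] / [7];  Q = [1, 4] / [2] / [3] / [5]
  Insert 1 (step 6): P = [1, 3] / [2] / [5] / [6] / [7];  Q = [1, 4] / [2] / [3] / [5] / [6]
  Insert 4 (step 7): P = [1, 3, 4] / [2] / [5] / [6] / [7];  Q = [1, 4, 7] / [2] / [3] / [5] / [6]
Final shape: (3, 1, 1, 1, 1).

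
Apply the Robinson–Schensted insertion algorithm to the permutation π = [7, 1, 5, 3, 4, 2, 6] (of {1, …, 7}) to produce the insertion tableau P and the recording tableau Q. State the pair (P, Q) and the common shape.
P = [1, 2, 4, 6] / [3] / [5] / [7];  Q = [1, 3, 5, 7] / [2] / [4] / [6];  common shape = (4, 1, 1, 1)

Row-insert the values π_1, π_2, … into P one at a time, bumping the leftmost entry strictly greater than the inserted value down to the next row. The recording tableau Q records, in position (i, j), the step at which that cell was added to P.
  Insert 7 (step 1): P = [7];  Q = [1]
  Insert 1 (step 2): P = [1] / [7];  Q = [1] / [2]
  Insert 5 (step 3): P = [1, 5] / [7];  Q = [1, 3] / [2]
  Insert 3 (step 4): P = [1, 3] / [5] / [7];  Q = [1, 3] / [2] / [4]
  Insert 4 (step 5): P = [1, 3, 4] / [5] / [7];  Q = [1, 3, 5] / [2] / [4]
  Insert 2 (step 6): P = [1, 2, 4] / [3] / [5] / [7];  Q = [1, 3, 5] / [2] / [4] / [6]
  Insert 6 (step 7): P = [1, 2, 4, 6] / [3] / [5] / [7];  Q = [1, 3, 5, 7] / [2] / [4] / [6]
Final shape: (4, 1, 1, 1).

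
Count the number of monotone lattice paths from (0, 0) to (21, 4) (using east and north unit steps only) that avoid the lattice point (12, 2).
Number of paths = 7645

Total paths from (0, 0) to (21, 4): C(25, 21) = 12650. Paths through (12, 2): (paths (0, 0) → (12, 2)) × (paths (12, 2) → (21, 4)) = C(14, 12) · C(11, 9) = 91 · 55 = 5005. Avoidance count = 12650 − 5005 = 7645.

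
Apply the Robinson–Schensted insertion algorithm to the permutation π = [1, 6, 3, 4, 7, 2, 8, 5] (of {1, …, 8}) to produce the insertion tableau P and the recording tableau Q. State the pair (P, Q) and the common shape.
P = [1, 2, 4, 5, 8] / [3, 7] / [6];  Q = [1, 2, 4, 5, 7] / [3, 8] / [6];  common shape = (5, 2, 1)

Row-insert the values π_1, π_2, … into P one at a time, bumping the leftmost entry strictly greater than the inserted value down to the next row. The recording tableau Q records, in position (i, j), the step at which that cell was added to P.
  Insert 1 (step 1): P = [1];  Q = [1]
  Insert 6 (step 2): P = [1, 6];  Q = [1, 2]
  Insert 3 (step 3): P = [1, 3] / [6];  Q = [1, 2] / [3]
  Insert 4 (step 4): P = [1, 3, 4] / [6];  Q = [1, 2, 4] / [3]
  Insert 7 (step 5): P = [1, 3, 4, 7] / [6];  Q = [1, 2, 4, 5] / [3]
  Insert 2 (step 6): P = [1, 2, 4, 7] / [3] / [6];  Q = [1, 2, 4, 5] / [3] / [6]
  Insert 8 (step 7): P = [1, 2, 4, 7, 8] / [3] / [6];  Q = [1, 2, 4, 5, 7] / [3] / [6]
  Insert 5 (step 8): P = [1, 2, 4, 5, 8] / [3, 7] / [6];  Q = [1, 2, 4, 5, 7] / [3, 8] / [6]
Final shape: (5, 2, 1).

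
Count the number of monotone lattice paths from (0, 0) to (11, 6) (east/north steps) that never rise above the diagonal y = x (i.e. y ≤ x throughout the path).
Number of paths = 6188

By the reflection principle (André's argument), the number of monotone paths to (11, 6) with n ≤ m that never go above y = x is C(17, 11) − C(17, 12) = 12376 − 6188 = 6188.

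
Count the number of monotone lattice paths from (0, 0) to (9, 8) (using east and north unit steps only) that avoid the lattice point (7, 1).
Number of paths = 24022

Total paths from (0, 0) to (9, 8): C(17, 9) = 24310. Paths through (7, 1): (paths (0, 0) → (7, 1)) × (paths (7, 1) → (9, 8)) = C(8, 7) · C(9, 2) = 8 · 36 = 288. Avoidance count = 24310 − 288 = 24022.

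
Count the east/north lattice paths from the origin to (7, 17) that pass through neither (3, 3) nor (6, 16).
Number of paths = 158078

Inclusion–exclusion. Total paths: C(24, 7) = 346104. Through P₁: C(6, 3)·C(18, 4) = 61200. Through P₂: C(22, 6)·C(2, 1) = 149226. Since P₁ is strictly southwest of P₂, a monotone path through both must visit P₁ then P₂; paths through both = C(6, 3)·C(16, 3)·C(2, 1) = 22400. Avoid both = 346104 − 61200 − 149226 + 22400 = 158078.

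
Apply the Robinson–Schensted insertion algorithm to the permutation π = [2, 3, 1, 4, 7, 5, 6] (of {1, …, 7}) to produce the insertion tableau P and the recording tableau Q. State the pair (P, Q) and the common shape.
P = [1, 3, 4, 5, 6] / [2, 7];  Q = [1, 2, 4, 5, 7] / [3, 6];  common shape = (5, 2)

Row-insert the values π_1, π_2, … into P one at a time, bumping the leftmost entry strictly greater than the inserted value down to the next row. The recording tableau Q records, in position (i, j), the step at which that cell was added to P.
  Insert 2 (step 1): P = [2];  Q = [1]
  Insert 3 (step 2): P = [2, 3];  Q = [1, 2]
  Insert 1 (step 3): P = [1, 3] / [2];  Q = [1, 2] / [3]
  Insert 4 (step 4): P = [1, 3, 4] / [2];  Q = [1, 2, 4] / [3]
  Insert 7 (step 5): P = [1, 3, 4, 7] / [2];  Q = [1, 2, 4, 5] / [3]
  Insert 5 (step 6): P = [1, 3, 4, 5] / [2, 7];  Q = [1, 2, 4, 5] / [3, 6]
  Insert 6 (step 7): P = [1, 3, 4, 5, 6] / [2, 7];  Q = [1, 2, 4, 5, 7] / [3, 6]
Final shape: (5, 2).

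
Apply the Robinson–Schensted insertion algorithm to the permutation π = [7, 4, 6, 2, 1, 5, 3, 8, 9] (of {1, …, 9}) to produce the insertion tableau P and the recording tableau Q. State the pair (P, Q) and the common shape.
P = [1, 3, 8, 9] / [2, 5] / [4, 6] / [7];  Q = [1, 3, 8, 9] / [2, 6] / [4, 7] / [5];  common shape = (4, 2, 2, 1)

Row-insert the values π_1, π_2, … into P one at a time, bumping the leftmost entry strictly greater than the inserted value down to the next row. The recording tableau Q records, in position (i, j), the step at which that cell was added to P.
  Insert 7 (step 1): P = [7];  Q = [1]
  Insert 4 (step 2): P = [4] / [7];  Q = [1] / [2]
  Insert 6 (step 3): P = [4, 6] / [7];  Q = [1, 3] / [2]
  Insert 2 (step 4): P = [2, 6] / [4] / [7];  Q = [1, 3] / [2] / [4]
  Insert 1 (step 5): P = [1, 6] / [2] / [4] / [7];  Q = [1, 3] / [2] / [4] / [5]
  Insert 5 (step 6): P = [1, 5] / [2, 6] / [4] / [7];  Q = [1, 3] / [2, 6] / [4] / [5]
  Insert 3 (step 7): P = [1, 3] / [2, 5] / [4, 6] / [7];  Q = [1, 3] / [2, 6] / [4, 7] / [5]
  Insert 8 (step 8): P = [1, 3, 8] / [2, 5] / [4, 6] / [7];  Q = [1, 3, 8] / [2, 6] / [4, 7] / [5]
  Insert 9 (step 9): P = [1, 3, 8, 9] / [2, 5] / [4, 6] / [7];  Q = [1, 3, 8, 9] / [2, 6] / [4, 7] / [5]
Final shape: (4, 2, 2, 1).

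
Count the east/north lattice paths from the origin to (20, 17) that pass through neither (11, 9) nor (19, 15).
Number of paths = 7767510190

Inclusion–exclusion. Total paths: C(37, 20) = 15905368710. Through P₁: C(20, 11)·C(17, 9) = 4083107600. Through P₂: C(34, 19)·C(3, 1) = 5567902560. Since P₁ is strictly southwest of P₂, a monotone path through both must visit P₁ then P₂; paths through both = C(20, 11)·C(14, 8)·C(3, 1) = 1513151640. Avoid both = 15905368710 − 4083107600 − 5567902560 + 1513151640 = 7767510190.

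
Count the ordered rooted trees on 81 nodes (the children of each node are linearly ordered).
C_80 = 1136359577947336271931632877004667456667613940

These ordered rooted trees are counted by the Catalan number C_n = (1/(n + 1)) · C(2n, n). For n = 80: C_80 = (1/81) · C(160, 80) = 92045125813734238026462263037378063990076729140/81 = 1136359577947336271931632877004667456667613940.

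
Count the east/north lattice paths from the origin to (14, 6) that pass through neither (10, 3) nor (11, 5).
Number of paths = 14710

Inclusion–exclusion. Total paths: C(20, 14) = 38760. Through P₁: C(13, 10)·C(7, 4) = 10010. Through P₂: C(16, 11)·C(4, 3) = 17472. Since P₁ is strictly southwest of P₂, a monotone path through both must visit P₁ then P₂; paths through both = C(13, 10)·C(3, 1)·C(4, 3) = 3432. Avoid both = 38760 − 10010 − 17472 + 3432 = 14710.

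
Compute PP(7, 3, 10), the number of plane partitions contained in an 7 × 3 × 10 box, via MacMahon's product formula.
PP(7, 3, 10) = 108284013552

Evaluate the triple product over i = 1..7, j = 1..3, k = 1..10. The factors are (2/1) · (3/2) · (4/3) · (5/4) · (6/5) · (7/6) · (8/7) · (9/8) · … (210 factors total). The numerators and denominators telescope so the product is an integer; carrying out the multiplication exactly gives PP(7, 3, 10) = 108284013552.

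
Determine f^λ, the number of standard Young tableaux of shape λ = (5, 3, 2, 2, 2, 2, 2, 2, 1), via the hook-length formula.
# SYT of shape (5, 3, 2, 2, 2, 2, 2, 2, 1) = 38459610

Hook-length formula: f^λ = n! / Π hook(c), product over all cells c of the Young diagram. For λ = (5, 3, 2, 2, 2, 2, 2, 2, 1), n = 21 boxes. Hook lengths by row (left-to-right, top-to-bottom): [13, 11, 4, 2, 1]; [10, 8, 1]; [8, 6]; [7, 5]; [6, 4]; [5, 3]; [4, 2]; [3, 1]; [1]. Product of hooks = 1328431104000. So f^λ = 21! / 1328431104000 = 51090942171709440000 / 1328431104000 = 38459610.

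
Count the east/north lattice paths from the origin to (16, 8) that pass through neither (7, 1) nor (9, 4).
Number of paths = 434401

Inclusion–exclusion. Total paths: C(24, 16) = 735471. Through P₁: C(8, 7)·C(16, 9) = 91520. Through P₂: C(13, 9)·C(11, 7) = 235950. Since P₁ is strictly southwest of P₂, a monotone path through both must visit P₁ then P₂; paths through both = C(8, 7)·C(5, 2)·C(11, 7) = 26400. Avoid both = 735471 − 91520 − 235950 + 26400 = 434401.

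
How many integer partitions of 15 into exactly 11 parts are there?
p(15, 11 parts) = 5

Partitions of n into exactly k parts ↔ partitions of n − k into at most k parts (subtract 1 from each part). For n = 15, k = 11, the partitions are: 5+1+1+1+1+1+1+1+1+1+1, 4+2+1+1+1+1+1+1+1+1+1, 3+3+1+1+1+1+1+1+1+1+1, 3+2+2+1+1+1+1+1+1+1+1, 2+2+2+2+1+1+1+1+1+1+1. Count = 5.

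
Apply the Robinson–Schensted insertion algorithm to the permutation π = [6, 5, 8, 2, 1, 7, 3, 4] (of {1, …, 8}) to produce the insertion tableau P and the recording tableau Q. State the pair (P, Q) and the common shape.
P = [1, 3, 4] / [2, 7] / [5, 8] / [6];  Q = [1, 3, 8] / [2, 6] / [4, 7] / [5];  common shape = (3, 2, 2, 1)

Row-insert the values π_1, π_2, … into P one at a time, bumping the leftmost entry strictly greater than the inserted value down to the next row. The recording tableau Q records, in position (i, j), the step at which that cell was added to P.
  Insert 6 (step 1): P = [6];  Q = [1]
  Insert 5 (step 2): P = [5] / [6];  Q = [1] / [2]
  Insert 8 (step 3): P = [5, 8] / [6];  Q = [1, 3] / [2]
  Insert 2 (step 4): P = [2, 8] / [5] / [6];  Q = [1, 3] / [2] / [4]
  Insert 1 (step 5): P = [1, 8] / [2] / [5] / [6];  Q = [1, 3] / [2] / [4] / [5]
  Insert 7 (step 6): P = [1, 7] / [2, 8] / [5] / [6];  Q = [1, 3] / [2, 6] / [4] / [5]
  Insert 3 (step 7): P = [1, 3] / [2, 7] / [5, 8] / [6];  Q = [1, 3] / [2, 6] / [4, 7] / [5]
  Insert 4 (step 8): P = [1, 3, 4] / [2, 7] / [5, 8] / [6];  Q = [1, 3, 8] / [2, 6] / [4, 7] / [5]
Final shape: (3, 2, 2, 1).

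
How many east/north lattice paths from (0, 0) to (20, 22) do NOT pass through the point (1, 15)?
Number of paths = 513781082620

Total paths from (0, 0) to (20, 22): C(42, 20) = 513791607420. Paths through (1, 15): (paths (0, 0) → (1, 15)) × (paths (1, 15) → (20, 22)) = C(16, 1) · C(26, 19) = 16 · 657800 = 10524800. Avoidance count = 513791607420 − 10524800 = 513781082620.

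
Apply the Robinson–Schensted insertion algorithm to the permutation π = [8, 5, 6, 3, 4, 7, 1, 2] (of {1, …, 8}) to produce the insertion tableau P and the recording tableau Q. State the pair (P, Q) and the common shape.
P = [1, 2, 7] / [3, 4] / [5, 6] / [8];  Q = [1, 3, 6] / [2, 5] / [4, 8] / [7];  common shape = (3, 2, 2, 1)

Row-insert the values π_1, π_2, … into P one at a time, bumping the leftmost entry strictly greater than the inserted value down to the next row. The recording tableau Q records, in position (i, j), the step at which that cell was added to P.
  Insert 8 (step 1): P = [8];  Q = [1]
  Insert 5 (step 2): P = [5] / [8];  Q = [1] / [2]
  Insert 6 (step 3): P = [5, 6] / [8];  Q = [1, 3] / [2]
  Insert 3 (step 4): P = [3, 6] / [5] / [8];  Q = [1, 3] / [2] / [4]
  Insert 4 (step 5): P = [3, 4] / [5, 6] / [8];  Q = [1, 3] / [2, 5] / [4]
  Insert 7 (step 6): P = [3, 4, 7] / [5, 6] / [8];  Q = [1, 3, 6] / [2, 5] / [4]
  Insert 1 (step 7): P = [1, 4, 7] / [3, 6] / [5] / [8];  Q = [1, 3, 6] / [2, 5] / [4] / [7]
  Insert 2 (step 8): P = [1, 2, 7] / [3, 4] / [5, 6] / [8];  Q = [1, 3, 6] / [2, 5] / [4, 8] / [7]
Final shape: (3, 2, 2, 1).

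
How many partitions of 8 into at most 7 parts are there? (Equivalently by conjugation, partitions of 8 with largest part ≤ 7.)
p(8, parts ≤ 7) = 21

Partitions of 8 with all parts ≤ 7: 7+1, 6+2, 6+1+1, 5+3, 5+2+1, 5+1+1+1, 4+4, 4+3+1, 4+2+2, 4+2+1+1, 4+1+1+1+1, 3+3+2, 3+3+1+1, 3+2+2+1, 3+2+1+1+1, 3+1+1+1+1+1, 2+2+2+2, 2+2+2+1+1, 2+2+1+1+1+1, 2+1+1+1+1+1+1, 1+1+1+1+1+1+1+1. Count = 21.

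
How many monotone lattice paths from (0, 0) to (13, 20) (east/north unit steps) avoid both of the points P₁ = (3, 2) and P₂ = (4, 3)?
Number of paths = 395067090

Inclusion–exclusion. Total paths: C(33, 13) = 573166440. Through P₁: C(5, 3)·C(28, 10) = 131231100. Through P₂: C(7, 4)·C(26, 9) = 109359250. Since P₁ is strictly southwest of P₂, a monotone path through both must visit P₁ then P₂; paths through both = C(5, 3)·C(2, 1)·C(26, 9) = 62491000. Avoid both = 573166440 − 131231100 − 109359250 + 62491000 = 395067090.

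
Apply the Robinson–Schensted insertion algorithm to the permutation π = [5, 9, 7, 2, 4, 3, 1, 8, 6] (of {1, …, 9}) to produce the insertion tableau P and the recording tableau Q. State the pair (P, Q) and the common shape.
P = [1, 3, 6] / [2, 7, 8] / [4] / [5] / [9];  Q = [1, 2, 8] / [3, 5, 9] / [4] / [6] / [7];  common shape = (3, 3, 1, 1, 1)

Row-insert the values π_1, π_2, … into P one at a time, bumping the leftmost entry strictly greater than the inserted value down to the next row. The recording tableau Q records, in position (i, j), the step at which that cell was added to P.
  Insert 5 (step 1): P = [5];  Q = [1]
  Insert 9 (step 2): P = [5, 9];  Q = [1, 2]
  Insert 7 (step 3): P = [5, 7] / [9];  Q = [1, 2] / [3]
  Insert 2 (step 4): P = [2, 7] / [5] / [9];  Q = [1, 2] / [3] / [4]
  Insert 4 (step 5): P = [2, 4] / [5, 7] / [9];  Q = [1, 2] / [3, 5] / [4]
  Insert 3 (step 6): P = [2, 3] / [4, 7] / [5] / [9];  Q = [1, 2] / [3, 5] / [4] / [6]
  Insert 1 (step 7): P = [1, 3] / [2, 7] / [4] / [5] / [9];  Q = [1, 2] / [3, 5] / [4] / [6] / [7]
  Insert 8 (step 8): P = [1, 3, 8] / [2, 7] / [4] / [5] / [9];  Q = [1, 2, 8] / [3, 5] / [4] / [6] / [7]
  Insert 6 (step 9): P = [1, 3, 6] / [2, 7, 8] / [4] / [5] / [9];  Q = [1, 2, 8] / [3, 5, 9] / [4] / [6] / [7]
Final shape: (3, 3, 1, 1, 1).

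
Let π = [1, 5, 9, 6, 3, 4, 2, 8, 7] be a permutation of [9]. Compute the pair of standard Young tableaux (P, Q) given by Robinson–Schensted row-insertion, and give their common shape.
P = [1, 2, 4, 7] / [3, 6, 8] / [5] / [9];  Q = [1, 2, 3, 8] / [4, 6, 9] / [5] / [7];  common shape = (4, 3, 1, 1)

Row-insert the values π_1, π_2, … into P one at a time, bumping the leftmost entry strictly greater than the inserted value down to the next row. The recording tableau Q records, in position (i, j), the step at which that cell was added to P.
  Insert 1 (step 1): P = [1];  Q = [1]
  Insert 5 (step 2): P = [1, 5];  Q = [1, 2]
  Insert 9 (step 3): P = [1, 5, 9];  Q = [1, 2, 3]
  Insert 6 (step 4): P = [1, 5, 6] / [9];  Q = [1, 2, 3] / [4]
  Insert 3 (step 5): P = [1, 3, 6] / [5] / [9];  Q = [1, 2, 3] / [4] / [5]
  Insert 4 (step 6): P = [1, 3, 4] / [5, 6] / [9];  Q = [1, 2, 3] / [4, 6] / [5]
  Insert 2 (step 7): P = [1, 2, 4] / [3, 6] / [5] / [9];  Q = [1, 2, 3] / [4, 6] / [5] / [7]
  Insert 8 (step 8): P = [1, 2, 4, 8] / [3, 6] / [5] / [9];  Q = [1, 2, 3, 8] / [4, 6] / [5] / [7]
  Insert 7 (step 9): P = [1, 2, 4, 7] / [3, 6, 8] / [5] / [9];  Q = [1, 2, 3, 8] / [4, 6, 9] / [5] / [7]
Final shape: (4, 3, 1, 1).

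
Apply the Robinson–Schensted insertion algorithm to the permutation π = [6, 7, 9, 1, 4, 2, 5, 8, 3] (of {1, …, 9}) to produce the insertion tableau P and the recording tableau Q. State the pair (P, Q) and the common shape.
P = [1, 2, 3, 8] / [4, 5, 9] / [6, 7];  Q = [1, 2, 3, 8] / [4, 5, 7] / [6, 9];  common shape = (4, 3, 2)

Row-insert the values π_1, π_2, … into P one at a time, bumping the leftmost entry strictly greater than the inserted value down to the next row. The recording tableau Q records, in position (i, j), the step at which that cell was added to P.
  Insert 6 (step 1): P = [6];  Q = [1]
  Insert 7 (step 2): P = [6, 7];  Q = [1, 2]
  Insert 9 (step 3): P = [6, 7, 9];  Q = [1, 2, 3]
  Insert 1 (step 4): P = [1, 7, 9] / [6];  Q = [1, 2, 3] / [4]
  Insert 4 (step 5): P = [1, 4, 9] / [6, 7];  Q = [1, 2, 3] / [4, 5]
  Insert 2 (step 6): P = [1, 2, 9] / [4, 7] / [6];  Q = [1, 2, 3] / [4, 5] / [6]
  Insert 5 (step 7): P = [1, 2, 5] / [4, 7, 9] / [6];  Q = [1, 2, 3] / [4, 5, 7] / [6]
  Insert 8 (step 8): P = [1, 2, 5, 8] / [4, 7, 9] / [6];  Q = [1, 2, 3, 8] / [4, 5, 7] / [6]
  Insert 3 (step 9): P = [1, 2, 3, 8] / [4, 5, 9] / [6, 7];  Q = [1, 2, 3, 8] / [4, 5, 7] / [6, 9]
Final shape: (4, 3, 2).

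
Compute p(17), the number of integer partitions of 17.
p(17) = 297

Compute p(n) via the recurrence p(n, m) = p(n, m−1) + p(n−m, m), where p(n, m) counts partitions of n with all parts ≤ m and p(n) = p(n, n). The base cases are p(0, m) = 1 and p(n, 0) = 0 for n > 0. Filling the table yields p(17) = 297. (Euler's pentagonal recurrence is an alternative.)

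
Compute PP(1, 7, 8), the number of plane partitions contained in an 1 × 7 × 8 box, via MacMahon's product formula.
PP(1, 7, 8) = 6435

Evaluate the triple product over i = 1..1, j = 1..7, k = 1..8. The factors are (2/1) · (3/2) · (4/3) · (5/4) · (6/5) · (7/6) · (8/7) · (9/8) · … (56 factors total). The numerators and denominators telescope so the product is an integer; carrying out the multiplication exactly gives PP(1, 7, 8) = 6435.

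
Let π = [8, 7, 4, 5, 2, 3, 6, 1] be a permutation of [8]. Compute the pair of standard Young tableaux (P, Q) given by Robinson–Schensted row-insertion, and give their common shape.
P = [1, 3, 6] / [2, 5] / [4] / [7] / [8];  Q = [1, 4, 7] / [2, 6] / [3] / [5] / [8];  common shape = (3, 2, 1, 1, 1)

Row-insert the values π_1, π_2, … into P one at a time, bumping the leftmost entry strictly greater than the inserted value down to the next row. The recording tableau Q records, in position (i, j), the step at which that cell was added to P.
  Insert 8 (step 1): P = [8];  Q = [1]
  Insert 7 (step 2): P = [7] / [8];  Q = [1] / [2]
  Insert 4 (step 3): P = [4] / [7] / [8];  Q = [1] / [2] / [3]
  Insert 5 (step 4): P = [4, 5] / [7] / [8];  Q = [1, 4] / [2] / [3]
  Insert 2 (step 5): P = [2, 5] / [4] / [7] / [8];  Q = [1, 4] / [2] / [3] / [5]
  Insert 3 (step 6): P = [2, 3] / [4, 5] / [7] / [8];  Q = [1, 4] / [2, 6] / [3] / [5]
  Insert 6 (step 7): P = [2, 3, 6] / [4, 5] / [7] / [8];  Q = [1, 4, 7] / [2, 6] / [3] / [5]
  Insert 1 (step 8): P = [1, 3, 6] / [2, 5] / [4] / [7] / [8];  Q = [1, 4, 7] / [2, 6] / [3] / [5] / [8]
Final shape: (3, 2, 1, 1, 1).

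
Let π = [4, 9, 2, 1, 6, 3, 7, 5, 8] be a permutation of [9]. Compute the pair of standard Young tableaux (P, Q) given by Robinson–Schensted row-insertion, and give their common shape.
P = [1, 3, 5, 8] / [2, 6, 7] / [4, 9];  Q = [1, 2, 7, 9] / [3, 5, 8] / [4, 6];  common shape = (4, 3, 2)

Row-insert the values π_1, π_2, … into P one at a time, bumping the leftmost entry strictly greater than the inserted value down to the next row. The recording tableau Q records, in position (i, j), the step at which that cell was added to P.
  Insert 4 (step 1): P = [4];  Q = [1]
  Insert 9 (step 2): P = [4, 9];  Q = [1, 2]
  Insert 2 (step 3): P = [2, 9] / [4];  Q = [1, 2] / [3]
  Insert 1 (step 4): P = [1, 9] / [2] / [4];  Q = [1, 2] / [3] / [4]
  Insert 6 (step 5): P = [1, 6] / [2, 9] / [4];  Q = [1, 2] / [3, 5] / [4]
  Insert 3 (step 6): P = [1, 3] / [2, 6] / [4, 9];  Q = [1, 2] / [3, 5] / [4, 6]
  Insert 7 (step 7): P = [1, 3, 7] / [2, 6] / [4, 9];  Q = [1, 2, 7] / [3, 5] / [4, 6]
  Insert 5 (step 8): P = [1, 3, 5] / [2, 6, 7] / [4, 9];  Q = [1, 2, 7] / [3, 5, 8] / [4, 6]
  Insert 8 (step 9): P = [1, 3, 5, 8] / [2, 6, 7] / [4, 9];  Q = [1, 2, 7, 9] / [3, 5, 8] / [4, 6]
Final shape: (4, 3, 2).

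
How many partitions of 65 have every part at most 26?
p(65, parts ≤ 26) = 1866026

Use the recurrence p(n, m) = p(n, m−1) + p(n−m, m): either the largest part is < m (count p(n, m−1)) or the largest part is exactly m (remove one copy of m, count p(n−m, m)). With p(0, ·) = 1 this gives p(65, parts ≤ 26) = 1866026. (By conjugating Young diagrams, this also counts partitions of 65 into at most 26 parts.)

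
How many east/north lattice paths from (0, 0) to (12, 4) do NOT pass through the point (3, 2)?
Number of paths = 1270

Total paths from (0, 0) to (12, 4): C(16, 12) = 1820. Paths through (3, 2): (paths (0, 0) → (3, 2)) × (paths (3, 2) → (12, 4)) = C(5, 3) · C(11, 9) = 10 · 55 = 550. Avoidance count = 1820 − 550 = 1270.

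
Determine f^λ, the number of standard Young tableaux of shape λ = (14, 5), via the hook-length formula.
# SYT of shape (14, 5) = 7752

Hook-length formula: f^λ = n! / Π hook(c), product over all cells c of the Young diagram. For λ = (14, 5), n = 19 boxes. Hook lengths by row (left-to-right, top-to-bottom): [15, 14, 13, 12, 11, 9, 8, 7, 6, 5, 4, 3, 2, 1]; [5, 4, 3, 2, 1]. Product of hooks = 15692092416000. So f^λ = 19! / 15692092416000 = 121645100408832000 / 15692092416000 = 7752.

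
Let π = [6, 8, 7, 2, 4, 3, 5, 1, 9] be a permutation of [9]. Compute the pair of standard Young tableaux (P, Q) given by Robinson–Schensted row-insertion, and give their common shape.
P = [1, 3, 5, 9] / [2, 7] / [4] / [6] / [8];  Q = [1, 2, 7, 9] / [3, 5] / [4] / [6] / [8];  common shape = (4, 2, 1, 1, 1)

Row-insert the values π_1, π_2, … into P one at a time, bumping the leftmost entry strictly greater than the inserted value down to the next row. The recording tableau Q records, in position (i, j), the step at which that cell was added to P.
  Insert 6 (step 1): P = [6];  Q = [1]
  Insert 8 (step 2): P = [6, 8];  Q = [1, 2]
  Insert 7 (step 3): P = [6, 7] / [8];  Q = [1, 2] / [3]
  Insert 2 (step 4): P = [2, 7] / [6] / [8];  Q = [1, 2] / [3] / [4]
  Insert 4 (step 5): P = [2, 4] / [6, 7] / [8];  Q = [1, 2] / [3, 5] / [4]
  Insert 3 (step 6): P = [2, 3] / [4, 7] / [6] / [8];  Q = [1, 2] / [3, 5] / [4] / [6]
  Insert 5 (step 7): P = [2, 3, 5] / [4, 7] / [6] / [8];  Q = [1, 2, 7] / [3, 5] / [4] / [6]
  Insert 1 (step 8): P = [1, 3, 5] / [2, 7] / [4] / [6] / [8];  Q = [1, 2, 7] / [3, 5] / [4] / [6] / [8]
  Insert 9 (step 9): P = [1, 3, 5, 9] / [2, 7] / [4] / [6] / [8];  Q = [1, 2, 7, 9] / [3, 5] / [4] / [6] / [8]
Final shape: (4, 2, 1, 1, 1).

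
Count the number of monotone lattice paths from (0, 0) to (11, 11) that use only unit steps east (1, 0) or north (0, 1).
Number of paths = 705432

A monotone lattice path from (0, 0) to (11, 11) consists of 11 east steps and 11 north steps in some order, so it is determined by which 11 of the 22 steps are east. The count is C(22, 11) = 705432.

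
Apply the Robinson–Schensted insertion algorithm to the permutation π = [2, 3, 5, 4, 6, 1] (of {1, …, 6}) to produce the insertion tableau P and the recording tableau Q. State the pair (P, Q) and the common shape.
P = [1, 3, 4, 6] / [2] / [5];  Q = [1, 2, 3, 5] / [4] / [6];  common shape = (4, 1, 1)

Row-insert the values π_1, π_2, … into P one at a time, bumping the leftmost entry strictly greater than the inserted value down to the next row. The recording tableau Q records, in position (i, j), the step at which that cell was added to P.
  Insert 2 (step 1): P = [2];  Q = [1]
  Insert 3 (step 2): P = [2, 3];  Q = [1, 2]
  Insert 5 (step 3): P = [2, 3, 5];  Q = [1, 2, 3]
  Insert 4 (step 4): P = [2, 3, 4] / [5];  Q = [1, 2, 3] / [4]
  Insert 6 (step 5): P = [2, 3, 4, 6] / [5];  Q = [1, 2, 3, 5] / [4]
  Insert 1 (step 6): P = [1, 3, 4, 6] / [2] / [5];  Q = [1, 2, 3, 5] / [4] / [6]
Final shape: (4, 1, 1).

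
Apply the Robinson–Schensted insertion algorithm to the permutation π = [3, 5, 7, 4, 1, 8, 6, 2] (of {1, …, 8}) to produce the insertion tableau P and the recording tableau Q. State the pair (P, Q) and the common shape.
P = [1, 2, 6, 8] / [3, 4] / [5, 7];  Q = [1, 2, 3, 6] / [4, 7] / [5, 8];  common shape = (4, 2, 2)

Row-insert the values π_1, π_2, … into P one at a time, bumping the leftmost entry strictly greater than the inserted value down to the next row. The recording tableau Q records, in position (i, j), the step at which that cell was added to P.
  Insert 3 (step 1): P = [3];  Q = [1]
  Insert 5 (step 2): P = [3, 5];  Q = [1, 2]
  Insert 7 (step 3): P = [3, 5, 7];  Q = [1, 2, 3]
  Insert 4 (step 4): P = [3, 4, 7] / [5];  Q = [1, 2, 3] / [4]
  Insert 1 (step 5): P = [1, 4, 7] / [3] / [5];  Q = [1, 2, 3] / [4] / [5]
  Insert 8 (step 6): P = [1, 4, 7, 8] / [3] / [5];  Q = [1, 2, 3, 6] / [4] / [5]
  Insert 6 (step 7): P = [1, 4, 6, 8] / [3, 7] / [5];  Q = [1, 2, 3, 6] / [4, 7] / [5]
  Insert 2 (step 8): P = [1, 2, 6, 8] / [3, 4] / [5, 7];  Q = [1, 2, 3, 6] / [4, 7] / [5, 8]
Final shape: (4, 2, 2).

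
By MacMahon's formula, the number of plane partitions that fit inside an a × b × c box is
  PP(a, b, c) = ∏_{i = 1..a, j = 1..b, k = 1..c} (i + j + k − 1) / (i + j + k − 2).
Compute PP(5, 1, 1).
PP(5, 1, 1) = 6

Evaluate the triple product over i = 1..5, j = 1..1, k = 1..1. The factors are (2/1) · (3/2) · (4/3) · (5/4) · (6/5). The numerators and denominators telescope so the product is an integer; carrying out the multiplication exactly gives PP(5, 1, 1) = 6.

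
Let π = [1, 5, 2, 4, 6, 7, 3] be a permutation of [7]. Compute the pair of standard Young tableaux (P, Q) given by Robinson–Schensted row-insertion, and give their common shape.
P = [1, 2, 3, 6, 7] / [4] / [5];  Q = [1, 2, 4, 5, 6] / [3] / [7];  common shape = (5, 1, 1)

Row-insert the values π_1, π_2, … into P one at a time, bumping the leftmost entry strictly greater than the inserted value down to the next row. The recording tableau Q records, in position (i, j), the step at which that cell was added to P.
  Insert 1 (step 1): P = [1];  Q = [1]
  Insert 5 (step 2): P = [1, 5];  Q = [1, 2]
  Insert 2 (step 3): P = [1, 2] / [5];  Q = [1, 2] / [3]
  Insert 4 (step 4): P = [1, 2, 4] / [5];  Q = [1, 2, 4] / [3]
  Insert 6 (step 5): P = [1, 2, 4, 6] / [5];  Q = [1, 2, 4, 5] / [3]
  Insert 7 (step 6): P = [1, 2, 4, 6, 7] / [5];  Q = [1, 2, 4, 5, 6] / [3]
  Insert 3 (step 7): P = [1, 2, 3, 6, 7] / [4] / [5];  Q = [1, 2, 4, 5, 6] / [3] / [7]
Final shape: (5, 1, 1).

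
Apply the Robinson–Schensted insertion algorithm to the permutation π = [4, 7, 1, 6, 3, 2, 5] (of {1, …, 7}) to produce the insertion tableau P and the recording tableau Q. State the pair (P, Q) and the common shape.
P = [1, 2, 5] / [3, 6] / [4] / [7];  Q = [1, 2, 7] / [3, 4] / [5] / [6];  common shape = (3, 2, 1, 1)

Row-insert the values π_1, π_2, … into P one at a time, bumping the leftmost entry strictly greater than the inserted value down to the next row. The recording tableau Q records, in position (i, j), the step at which that cell was added to P.
  Insert 4 (step 1): P = [4];  Q = [1]
  Insert 7 (step 2): P = [4, 7];  Q = [1, 2]
  Insert 1 (step 3): P = [1, 7] / [4];  Q = [1, 2] / [3]
  Insert 6 (step 4): P = [1, 6] / [4, 7];  Q = [1, 2] / [3, 4]
  Insert 3 (step 5): P = [1, 3] / [4, 6] / [7];  Q = [1, 2] / [3, 4] / [5]
  Insert 2 (step 6): P = [1, 2] / [3, 6] / [4] / [7];  Q = [1, 2] / [3, 4] / [5] / [6]
  Insert 5 (step 7): P = [1, 2, 5] / [3, 6] / [4] / [7];  Q = [1, 2, 7] / [3, 4] / [5] / [6]
Final shape: (3, 2, 1, 1).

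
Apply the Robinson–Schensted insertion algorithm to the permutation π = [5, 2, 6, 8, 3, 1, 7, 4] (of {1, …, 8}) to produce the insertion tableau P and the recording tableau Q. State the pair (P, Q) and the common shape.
P = [1, 3, 4] / [2, 6, 7] / [5, 8];  Q = [1, 3, 4] / [2, 5, 7] / [6, 8];  common shape = (3, 3, 2)

Row-insert the values π_1, π_2, … into P one at a time, bumping the leftmost entry strictly greater than the inserted value down to the next row. The recording tableau Q records, in position (i, j), the step at which that cell was added to P.
  Insert 5 (step 1): P = [5];  Q = [1]
  Insert 2 (step 2): P = [2] / [5];  Q = [1] / [2]
  Insert 6 (step 3): P = [2, 6] / [5];  Q = [1, 3] / [2]
  Insert 8 (step 4): P = [2, 6, 8] / [5];  Q = [1, 3, 4] / [2]
  Insert 3 (step 5): P = [2, 3, 8] / [5, 6];  Q = [1, 3, 4] / [2, 5]
  Insert 1 (step 6): P = [1, 3, 8] / [2, 6] / [5];  Q = [1, 3, 4] / [2, 5] / [6]
  Insert 7 (step 7): P = [1, 3, 7] / [2, 6, 8] / [5];  Q = [1, 3, 4] / [2, 5, 7] / [6]
  Insert 4 (step 8): P = [1, 3, 4] / [2, 6, 7] / [5, 8];  Q = [1, 3, 4] / [2, 5, 7] / [6, 8]
Final shape: (3, 3, 2).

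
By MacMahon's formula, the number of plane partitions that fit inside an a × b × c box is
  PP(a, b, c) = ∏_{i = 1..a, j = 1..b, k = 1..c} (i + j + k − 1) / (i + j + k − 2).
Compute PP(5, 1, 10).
PP(5, 1, 10) = 3003

Evaluate the triple product over i = 1..5, j = 1..1, k = 1..10. The factors are (2/1) · (3/2) · (4/3) · (5/4) · (6/5) · (7/6) · (8/7) · (9/8) · … (50 factors total). The numerators and denominators telescope so the product is an integer; carrying out the multiplication exactly gives PP(5, 1, 10) = 3003.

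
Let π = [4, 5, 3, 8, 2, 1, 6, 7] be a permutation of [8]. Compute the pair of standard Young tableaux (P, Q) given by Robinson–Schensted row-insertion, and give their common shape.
P = [1, 5, 6, 7] / [2, 8] / [3] / [4];  Q = [1, 2, 4, 8] / [3, 7] / [5] / [6];  common shape = (4, 2, 1, 1)

Row-insert the values π_1, π_2, … into P one at a time, bumping the leftmost entry strictly greater than the inserted value down to the next row. The recording tableau Q records, in position (i, j), the step at which that cell was added to P.
  Insert 4 (step 1): P = [4];  Q = [1]
  Insert 5 (step 2): P = [4, 5];  Q = [1, 2]
  Insert 3 (step 3): P = [3, 5] / [4];  Q = [1, 2] / [3]
  Insert 8 (step 4): P = [3, 5, 8] / [4];  Q = [1, 2, 4] / [3]
  Insert 2 (step 5): P = [2, 5, 8] / [3] / [4];  Q = [1, 2, 4] / [3] / [5]
  Insert 1 (step 6): P = [1, 5, 8] / [2] / [3] / [4];  Q = [1, 2, 4] / [3] / [5] / [6]
  Insert 6 (step 7): P = [1, 5, 6] / [2, 8] / [3] / [4];  Q = [1, 2, 4] / [3, 7] / [5] / [6]
  Insert 7 (step 8): P = [1, 5, 6, 7] / [2, 8] / [3] / [4];  Q = [1, 2, 4, 8] / [3, 7] / [5] / [6]
Final shape: (4, 2, 1, 1).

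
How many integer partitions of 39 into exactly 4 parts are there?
p(39, 4 parts) = 441

Partitions of n into exactly k parts are in bijection with partitions of n − k into at most k parts (subtract 1 from each part). So p(39, exactly 4) = p(35, parts ≤ 4). Computing via the recurrence p(m, j) = p(m, j−1) + p(m−j, j) gives 441.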